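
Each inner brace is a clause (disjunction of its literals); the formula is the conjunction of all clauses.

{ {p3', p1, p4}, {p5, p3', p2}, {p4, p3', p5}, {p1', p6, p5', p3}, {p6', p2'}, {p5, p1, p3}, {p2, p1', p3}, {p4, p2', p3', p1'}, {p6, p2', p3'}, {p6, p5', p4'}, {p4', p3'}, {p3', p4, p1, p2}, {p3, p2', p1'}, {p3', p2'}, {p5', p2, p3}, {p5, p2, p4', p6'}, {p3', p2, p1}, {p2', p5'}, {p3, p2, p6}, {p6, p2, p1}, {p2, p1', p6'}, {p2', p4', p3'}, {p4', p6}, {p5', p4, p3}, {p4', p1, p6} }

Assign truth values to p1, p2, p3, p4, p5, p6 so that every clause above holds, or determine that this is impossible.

Suppose p6 = 0.
Unit clause (p4') forces p4 = 0.
Suppose p3 = 1.
Unit clause (p1) forces p1 = 1.
Unit clause (p5) forces p5 = 1.
Unit clause (p2') forces p2 = 0.
All clauses are satisfied.

p1=1,  p2=0,  p3=1,  p4=0,  p5=1,  p6=0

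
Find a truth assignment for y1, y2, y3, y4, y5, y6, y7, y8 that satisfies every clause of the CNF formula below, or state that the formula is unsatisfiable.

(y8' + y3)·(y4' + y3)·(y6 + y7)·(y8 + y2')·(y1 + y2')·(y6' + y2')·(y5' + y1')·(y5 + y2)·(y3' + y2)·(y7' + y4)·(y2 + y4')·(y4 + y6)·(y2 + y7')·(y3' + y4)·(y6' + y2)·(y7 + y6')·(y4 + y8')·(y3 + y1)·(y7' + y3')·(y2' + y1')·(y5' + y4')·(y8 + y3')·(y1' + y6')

UNSATISFIABLE

Try y8 = 0.
(y2') alone gives y2 = 0.
(y5) alone gives y5 = 1.
(y1') alone gives y1 = 0.
(y3') alone gives y3 = 0.
But (y3) is also a unit clause — contradiction.
Undo y8 and try y8 = 1.
(y3) alone gives y3 = 1.
(y2) alone gives y2 = 1.
(y1) alone gives y1 = 1.
But (y1') is also a unit clause — contradiction.
Neither y8 = 1 nor y8 = 0 works.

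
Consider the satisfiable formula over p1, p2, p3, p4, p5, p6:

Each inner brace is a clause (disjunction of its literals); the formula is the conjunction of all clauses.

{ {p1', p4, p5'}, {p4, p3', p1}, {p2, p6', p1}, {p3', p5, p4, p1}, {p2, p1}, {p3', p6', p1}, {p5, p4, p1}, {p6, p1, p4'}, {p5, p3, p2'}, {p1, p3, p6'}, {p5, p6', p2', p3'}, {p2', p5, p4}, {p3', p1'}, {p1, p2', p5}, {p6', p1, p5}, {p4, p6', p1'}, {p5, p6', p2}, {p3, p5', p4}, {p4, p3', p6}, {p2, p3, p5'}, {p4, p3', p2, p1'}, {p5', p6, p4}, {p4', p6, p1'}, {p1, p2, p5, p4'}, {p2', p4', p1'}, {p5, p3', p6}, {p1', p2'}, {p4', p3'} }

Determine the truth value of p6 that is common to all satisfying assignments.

False

Suppose p6 = 1.
Branch on p2: set p2 = 1.
The clause (p1') is unit, so p1 = 0.
The clause (p3') is unit, so p3 = 0.
That conflicts with the unit clause (p3).
That branch fails; take p2 = 0 instead.
The clause (p1) is unit, so p1 = 1.
The clause (p3') is unit, so p3 = 0.
The clause (p4) is unit, so p4 = 1.
The clause (p5) is unit, so p5 = 1.
That conflicts with the unit clause (p5').
Either choice for p2 ends in contradiction.
So every satisfying assignment has p6 = False.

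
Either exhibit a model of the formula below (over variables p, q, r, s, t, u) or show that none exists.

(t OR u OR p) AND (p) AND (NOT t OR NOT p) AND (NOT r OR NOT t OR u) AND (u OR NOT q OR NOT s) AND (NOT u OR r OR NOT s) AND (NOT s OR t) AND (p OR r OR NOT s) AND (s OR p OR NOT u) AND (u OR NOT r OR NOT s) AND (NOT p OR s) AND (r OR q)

The clause (p) is unit, so p = true.
The clause (NOT t) is unit, so t = false.
The clause (NOT s) is unit, so s = false.
Now (s) is unsatisfied and unit — conflict.

UNSATISFIABLE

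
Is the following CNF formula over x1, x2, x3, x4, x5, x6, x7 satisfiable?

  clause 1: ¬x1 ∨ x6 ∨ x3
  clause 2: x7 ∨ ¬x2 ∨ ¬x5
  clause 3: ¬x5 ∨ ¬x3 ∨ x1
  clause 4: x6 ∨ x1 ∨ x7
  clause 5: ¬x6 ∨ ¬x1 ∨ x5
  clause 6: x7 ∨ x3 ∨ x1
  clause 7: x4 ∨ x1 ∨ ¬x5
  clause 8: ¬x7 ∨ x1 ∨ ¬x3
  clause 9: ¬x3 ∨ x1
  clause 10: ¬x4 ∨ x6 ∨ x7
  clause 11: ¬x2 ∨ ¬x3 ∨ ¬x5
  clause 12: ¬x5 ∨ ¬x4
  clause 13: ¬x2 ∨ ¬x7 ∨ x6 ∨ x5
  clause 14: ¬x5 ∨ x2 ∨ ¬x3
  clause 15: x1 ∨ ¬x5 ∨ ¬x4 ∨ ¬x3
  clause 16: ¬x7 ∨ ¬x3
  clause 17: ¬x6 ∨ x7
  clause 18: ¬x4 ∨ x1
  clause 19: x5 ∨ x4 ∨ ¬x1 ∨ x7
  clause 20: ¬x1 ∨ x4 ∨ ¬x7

Try x3 = False.
Try x1 = False.
(x7) alone gives x7 = True.
(¬x4) alone gives x4 = False.
(¬x5) alone gives x5 = False.
Try x2 = True.
(x6) alone gives x6 = True.
All clauses are satisfied.
A satisfying assignment: x1=False, x2=True, x3=False, x4=False, x5=False, x6=True, x7=True.

Yes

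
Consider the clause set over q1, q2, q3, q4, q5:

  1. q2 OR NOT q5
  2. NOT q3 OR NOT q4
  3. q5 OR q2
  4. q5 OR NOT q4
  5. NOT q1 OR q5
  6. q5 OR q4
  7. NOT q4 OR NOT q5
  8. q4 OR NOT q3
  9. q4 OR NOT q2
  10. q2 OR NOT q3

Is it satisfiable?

Unsatisfiable

Try q2 = true.
From the singleton clause (q4), q4 = true.
From the singleton clause (NOT q3), q3 = false.
From the singleton clause (q5), q5 = true.
Now (NOT q5) is unsatisfied and unit — conflict.
Undo q2 and try q2 = false.
From the singleton clause (NOT q5), q5 = false.
Now (q5) is unsatisfied and unit — conflict.
Neither q2 = true nor q2 = false works.
No assignment satisfies every clause.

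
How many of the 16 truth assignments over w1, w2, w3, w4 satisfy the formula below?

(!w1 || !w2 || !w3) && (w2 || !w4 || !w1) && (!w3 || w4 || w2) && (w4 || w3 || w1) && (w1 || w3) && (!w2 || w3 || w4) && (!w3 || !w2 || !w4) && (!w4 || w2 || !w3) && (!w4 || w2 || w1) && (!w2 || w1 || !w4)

3

There are 2^4 = 16 truth assignments over (w1, w2, w3, w4).
Check each against the 10 clauses (columns in the order w1, w2, w3, w4):
  F F F F  ✗ fails (w4 || w3 || w1)
  F F F T  ✗ fails (w1 || w3)
  F F T F  ✗ fails (!w3 || w4 || w2)
  F F T T  ✗ fails (!w4 || w2 || !w3)
  F T F F  ✗ fails (w4 || w3 || w1)
  F T F T  ✗ fails (w1 || w3)
  F T T F  ✓ satisfies all
  F T T T  ✗ fails (!w3 || !w2 || !w4)
  T F F F  ✓ satisfies all
  T F F T  ✗ fails (w2 || !w4 || !w1)
  T F T F  ✗ fails (!w3 || w4 || w2)
  T F T T  ✗ fails (w2 || !w4 || !w1)
  T T F F  ✗ fails (!w2 || w3 || w4)
  T T F T  ✓ satisfies all
  T T T F  ✗ fails (!w1 || !w2 || !w3)
  T T T T  ✗ fails (!w1 || !w2 || !w3)
3 of the 16 rows are models.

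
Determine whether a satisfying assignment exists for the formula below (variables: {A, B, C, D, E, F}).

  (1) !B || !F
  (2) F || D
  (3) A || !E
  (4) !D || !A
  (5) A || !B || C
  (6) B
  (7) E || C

The clause (B) is unit, so B = true.
The clause (!F) is unit, so F = false.
The clause (D) is unit, so D = true.
The clause (!A) is unit, so A = false.
The clause (!E) is unit, so E = false.
The clause (C) is unit, so C = true.
This assignment satisfies each clause.
A satisfying assignment: A=false; B=true; C=true; D=true; E=false; F=false.

Yes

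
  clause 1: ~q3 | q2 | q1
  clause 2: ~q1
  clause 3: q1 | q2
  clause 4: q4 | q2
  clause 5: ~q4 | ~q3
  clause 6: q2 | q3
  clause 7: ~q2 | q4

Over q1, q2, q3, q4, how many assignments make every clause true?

1

There are 2^4 = 16 truth assignments over (q1, q2, q3, q4).
Check each against the 7 clauses (columns in the order q1, q2, q3, q4):
  F F F F  ✗ fails (q1 | q2)
  F F F T  ✗ fails (q1 | q2)
  F F T F  ✗ fails (~q3 | q2 | q1)
  F F T T  ✗ fails (~q3 | q2 | q1)
  F T F F  ✗ fails (~q2 | q4)
  F T F T  ✓ satisfies all
  F T T F  ✗ fails (~q2 | q4)
  F T T T  ✗ fails (~q4 | ~q3)
  T F F F  ✗ fails (~q1)
  T F F T  ✗ fails (~q1)
  T F T F  ✗ fails (~q1)
  T F T T  ✗ fails (~q1)
  T T F F  ✗ fails (~q1)
  T T F T  ✗ fails (~q1)
  T T T F  ✗ fails (~q1)
  T T T T  ✗ fails (~q1)
1 of the 16 rows is a model.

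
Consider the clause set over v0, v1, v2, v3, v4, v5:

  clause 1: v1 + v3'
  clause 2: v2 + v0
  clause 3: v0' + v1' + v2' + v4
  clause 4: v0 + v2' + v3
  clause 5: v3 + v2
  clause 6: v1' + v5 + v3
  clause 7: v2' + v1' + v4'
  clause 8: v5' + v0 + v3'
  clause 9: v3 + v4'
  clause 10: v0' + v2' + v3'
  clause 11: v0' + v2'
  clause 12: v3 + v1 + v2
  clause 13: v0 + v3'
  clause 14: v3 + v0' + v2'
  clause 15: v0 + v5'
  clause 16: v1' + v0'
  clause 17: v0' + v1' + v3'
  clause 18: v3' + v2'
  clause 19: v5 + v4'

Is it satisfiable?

Suppose v1 = 1.
The clause (v0') is unit, so v0 = 0.
The clause (v2) is unit, so v2 = 1.
The clause (v3) is unit, so v3 = 1.
That conflicts with the unit clause (v3').
That branch fails; take v1 = 0 instead.
The clause (v3') is unit, so v3 = 0.
The clause (v2) is unit, so v2 = 1.
The clause (v0) is unit, so v0 = 1.
That conflicts with the unit clause (v0').
Both values of v1 lead to a conflict.
No assignment satisfies every clause.

Unsatisfiable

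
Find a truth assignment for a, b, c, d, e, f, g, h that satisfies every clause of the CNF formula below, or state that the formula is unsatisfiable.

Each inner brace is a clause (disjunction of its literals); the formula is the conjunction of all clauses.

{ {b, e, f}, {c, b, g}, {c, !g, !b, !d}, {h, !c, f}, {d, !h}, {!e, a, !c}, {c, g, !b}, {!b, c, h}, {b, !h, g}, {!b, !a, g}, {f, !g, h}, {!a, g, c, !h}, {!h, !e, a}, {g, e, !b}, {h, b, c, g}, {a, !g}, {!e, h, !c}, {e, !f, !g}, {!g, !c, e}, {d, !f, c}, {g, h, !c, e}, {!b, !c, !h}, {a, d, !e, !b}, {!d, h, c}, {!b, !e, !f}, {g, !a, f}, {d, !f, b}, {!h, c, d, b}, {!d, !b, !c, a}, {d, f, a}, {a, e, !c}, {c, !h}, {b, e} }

a ↦ true; b ↦ false; c ↦ true; d ↦ true; e ↦ true; f ↦ false; g ↦ true; h ↦ true

Branch on d: set d = true.
Branch on a: set a = true.
Branch on b: set b = false.
Unit clause (e) forces e = true.
Branch on c: set c = true.
Unit clause (h) forces h = true.
Unit clause (g) forces g = true.
No clause remains; f is free.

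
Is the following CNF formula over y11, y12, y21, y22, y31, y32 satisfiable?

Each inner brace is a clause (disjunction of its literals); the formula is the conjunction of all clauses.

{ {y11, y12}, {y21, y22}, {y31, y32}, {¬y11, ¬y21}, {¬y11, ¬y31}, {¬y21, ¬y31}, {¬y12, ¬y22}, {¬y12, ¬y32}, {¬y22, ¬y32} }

No, unsatisfiable

Try y11 = True.
Unit clause (¬y21) forces y21 = False.
Unit clause (y22) forces y22 = True.
Unit clause (¬y31) forces y31 = False.
Unit clause (y32) forces y32 = True.
But (¬y32) is also a unit clause — contradiction.
That branch fails; take y11 = False instead.
Unit clause (y12) forces y12 = True.
Unit clause (¬y22) forces y22 = False.
Unit clause (y21) forces y21 = True.
Unit clause (¬y31) forces y31 = False.
Unit clause (y32) forces y32 = True.
But (¬y32) is also a unit clause — contradiction.
Neither y11 = True nor y11 = False works.
No assignment satisfies every clause.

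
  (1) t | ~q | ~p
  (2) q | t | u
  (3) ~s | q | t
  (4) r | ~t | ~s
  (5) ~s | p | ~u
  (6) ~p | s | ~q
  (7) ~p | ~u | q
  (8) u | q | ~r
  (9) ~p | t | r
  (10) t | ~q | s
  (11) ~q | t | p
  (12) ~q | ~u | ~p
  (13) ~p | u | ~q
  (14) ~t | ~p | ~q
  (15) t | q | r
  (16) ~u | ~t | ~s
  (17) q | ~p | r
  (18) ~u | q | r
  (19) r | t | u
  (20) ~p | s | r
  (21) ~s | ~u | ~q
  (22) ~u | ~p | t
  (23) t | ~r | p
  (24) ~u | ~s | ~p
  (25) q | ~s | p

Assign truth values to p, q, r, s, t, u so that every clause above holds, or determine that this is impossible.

Try t = 1.
Try r = 1.
Try u = 0.
From the singleton clause (q), q = 1.
From the singleton clause (~p), p = 0.
No clause remains; s is free.

p ↦ 0; q ↦ 1; r ↦ 1; s ↦ 1; t ↦ 1; u ↦ 0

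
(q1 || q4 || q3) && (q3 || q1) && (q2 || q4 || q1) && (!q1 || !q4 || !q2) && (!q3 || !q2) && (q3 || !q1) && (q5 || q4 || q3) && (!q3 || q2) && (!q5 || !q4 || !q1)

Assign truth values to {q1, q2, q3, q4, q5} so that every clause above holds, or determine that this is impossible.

UNSATISFIABLE

Try q3 = true.
From the singleton clause (!q2), q2 = false.
But (q2) is also a unit clause — contradiction.
So q3 must be the other value — set q3 = false.
From the singleton clause (q1), q1 = true.
But (!q1) is also a unit clause — contradiction.
Both values of q3 lead to a conflict.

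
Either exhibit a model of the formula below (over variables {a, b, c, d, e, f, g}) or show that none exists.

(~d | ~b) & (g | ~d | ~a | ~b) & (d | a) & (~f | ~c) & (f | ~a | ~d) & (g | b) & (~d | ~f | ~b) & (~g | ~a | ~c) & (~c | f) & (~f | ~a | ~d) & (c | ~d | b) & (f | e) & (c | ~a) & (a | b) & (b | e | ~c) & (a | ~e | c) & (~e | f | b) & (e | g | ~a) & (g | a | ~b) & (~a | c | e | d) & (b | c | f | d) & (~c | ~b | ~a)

UNSATISFIABLE

Case d = 0:
Unit clause (a) forces a = 1.
Unit clause (c) forces c = 1.
Unit clause (~f) forces f = 0.
But (f) is also a unit clause — contradiction.
Backtrack on d: now try d = 1.
Unit clause (~b) forces b = 0.
Unit clause (g) forces g = 1.
Unit clause (c) forces c = 1.
Unit clause (~f) forces f = 0.
But (f) is also a unit clause — contradiction.
Both values of d lead to a conflict.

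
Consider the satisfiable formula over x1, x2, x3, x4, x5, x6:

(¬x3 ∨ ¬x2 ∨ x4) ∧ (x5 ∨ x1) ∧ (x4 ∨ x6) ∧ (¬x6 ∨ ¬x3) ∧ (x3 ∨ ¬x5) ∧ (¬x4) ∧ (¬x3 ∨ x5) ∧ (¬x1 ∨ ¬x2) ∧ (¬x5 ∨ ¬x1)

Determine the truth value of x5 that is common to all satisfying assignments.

Suppose x5 = True.
(x3) alone gives x3 = True.
(¬x6) alone gives x6 = False.
(x4) alone gives x4 = True.
But (¬x4) is also a unit clause — contradiction.
So every satisfying assignment has x5 = False.

False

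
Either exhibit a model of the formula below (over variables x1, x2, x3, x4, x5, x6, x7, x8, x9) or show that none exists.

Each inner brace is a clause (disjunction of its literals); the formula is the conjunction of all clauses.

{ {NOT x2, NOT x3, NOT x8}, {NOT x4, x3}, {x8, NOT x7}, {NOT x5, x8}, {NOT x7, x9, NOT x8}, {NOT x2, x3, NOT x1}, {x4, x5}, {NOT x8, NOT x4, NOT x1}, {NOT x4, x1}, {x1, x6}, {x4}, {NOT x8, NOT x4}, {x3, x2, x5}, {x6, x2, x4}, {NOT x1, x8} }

From the singleton clause (x4), x4 = true.
From the singleton clause (x3), x3 = true.
From the singleton clause (x1), x1 = true.
From the singleton clause (NOT x8), x8 = false.
Now (x8) is unsatisfied and unit — conflict.

UNSATISFIABLE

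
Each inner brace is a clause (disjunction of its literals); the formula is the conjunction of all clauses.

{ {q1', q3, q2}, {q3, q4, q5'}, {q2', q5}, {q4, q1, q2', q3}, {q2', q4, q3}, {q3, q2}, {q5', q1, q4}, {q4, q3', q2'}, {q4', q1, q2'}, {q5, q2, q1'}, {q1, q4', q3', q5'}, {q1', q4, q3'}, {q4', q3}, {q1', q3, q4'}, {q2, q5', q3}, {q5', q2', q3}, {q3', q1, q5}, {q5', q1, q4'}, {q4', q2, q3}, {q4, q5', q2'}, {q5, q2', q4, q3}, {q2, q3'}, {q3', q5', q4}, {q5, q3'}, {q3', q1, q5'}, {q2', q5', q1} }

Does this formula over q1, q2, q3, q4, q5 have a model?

Case q2 = 1:
Unit clause (q5) forces q5 = 1.
Unit clause (q3) forces q3 = 1.
Unit clause (q4) forces q4 = 1.
Unit clause (q1) forces q1 = 1.
Every clause now holds.
A satisfying assignment: q1: 1; q2: 1; q3: 1; q4: 1; q5: 1.

Yes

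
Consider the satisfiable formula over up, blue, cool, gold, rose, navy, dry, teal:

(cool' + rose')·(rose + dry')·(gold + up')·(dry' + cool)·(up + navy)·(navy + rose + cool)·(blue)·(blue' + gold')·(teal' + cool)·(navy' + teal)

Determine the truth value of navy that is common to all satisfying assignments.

Suppose navy = 0.
From the singleton clause (up), up = 1.
From the singleton clause (gold), gold = 1.
From the singleton clause (blue), blue = 1.
That conflicts with the unit clause (blue').
So every satisfying assignment has navy = True.

True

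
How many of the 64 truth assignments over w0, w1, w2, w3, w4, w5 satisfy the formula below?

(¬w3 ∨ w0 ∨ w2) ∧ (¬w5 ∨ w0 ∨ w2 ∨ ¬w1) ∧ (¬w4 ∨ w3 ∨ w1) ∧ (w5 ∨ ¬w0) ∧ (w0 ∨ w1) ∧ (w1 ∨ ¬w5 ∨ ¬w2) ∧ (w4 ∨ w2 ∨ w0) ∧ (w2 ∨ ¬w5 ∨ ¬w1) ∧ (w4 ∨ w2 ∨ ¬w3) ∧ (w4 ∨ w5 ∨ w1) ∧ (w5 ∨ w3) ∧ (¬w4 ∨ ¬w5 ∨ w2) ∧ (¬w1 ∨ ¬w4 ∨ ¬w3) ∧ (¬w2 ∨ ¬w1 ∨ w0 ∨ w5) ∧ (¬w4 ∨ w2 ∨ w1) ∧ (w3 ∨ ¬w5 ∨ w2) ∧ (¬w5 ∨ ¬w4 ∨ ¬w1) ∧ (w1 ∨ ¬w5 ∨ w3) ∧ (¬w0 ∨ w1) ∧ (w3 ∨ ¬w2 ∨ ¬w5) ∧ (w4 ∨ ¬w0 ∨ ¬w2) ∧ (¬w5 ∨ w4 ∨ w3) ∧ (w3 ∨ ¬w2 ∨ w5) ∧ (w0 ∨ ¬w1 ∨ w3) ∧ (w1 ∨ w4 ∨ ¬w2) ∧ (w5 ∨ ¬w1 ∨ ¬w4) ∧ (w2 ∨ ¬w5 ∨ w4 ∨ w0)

There are 2^6 = 64 truth assignments over (w0, w1, w2, w3, w4, w5).
Split on w3. With w3 = True, the clauses containing w3 are satisfied and ¬w3 drops from the rest; 1 of the 2^5 = 32 assignments to the other variables satisfy what remains.
With w3 = False, by the same count on the reduced clause set, 0 assignments work.
Total: 1 + 0 = 1.

1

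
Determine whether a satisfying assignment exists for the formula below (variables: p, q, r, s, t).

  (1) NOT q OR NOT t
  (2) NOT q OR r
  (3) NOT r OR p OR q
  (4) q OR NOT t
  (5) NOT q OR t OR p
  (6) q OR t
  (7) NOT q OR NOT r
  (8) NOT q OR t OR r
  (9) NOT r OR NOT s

Unsatisfiable

Try q = false.
From the singleton clause (NOT t), t = false.
Now (t) is unsatisfied and unit — conflict.
Backtrack on q: now try q = true.
From the singleton clause (NOT t), t = false.
From the singleton clause (r), r = true.
Now (NOT r) is unsatisfied and unit — conflict.
Neither q = true nor q = false works.
No assignment satisfies every clause.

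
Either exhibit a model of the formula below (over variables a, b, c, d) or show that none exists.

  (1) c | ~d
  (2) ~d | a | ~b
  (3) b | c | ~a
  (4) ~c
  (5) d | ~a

a: 0,  b: 0,  c: 0,  d: 0

The clause (~c) is unit, so c = 0.
The clause (~d) is unit, so d = 0.
The clause (~a) is unit, so a = 0.
Every clause is now satisfied; b is unconstrained.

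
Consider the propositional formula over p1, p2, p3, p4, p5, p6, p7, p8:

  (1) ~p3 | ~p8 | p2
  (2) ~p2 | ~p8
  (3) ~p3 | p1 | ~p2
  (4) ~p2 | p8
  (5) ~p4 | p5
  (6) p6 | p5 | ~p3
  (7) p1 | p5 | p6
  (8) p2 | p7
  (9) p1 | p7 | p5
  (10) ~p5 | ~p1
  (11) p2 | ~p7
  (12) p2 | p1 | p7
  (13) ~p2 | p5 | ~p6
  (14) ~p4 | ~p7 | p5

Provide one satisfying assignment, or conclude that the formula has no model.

UNSATISFIABLE

Suppose p2 = 0.
(p7) alone gives p7 = 1.
But (~p7) is also a unit clause — contradiction.
So p2 must be the other value — set p2 = 1.
(~p8) alone gives p8 = 0.
But (p8) is also a unit clause — contradiction.
Both values of p2 lead to a conflict.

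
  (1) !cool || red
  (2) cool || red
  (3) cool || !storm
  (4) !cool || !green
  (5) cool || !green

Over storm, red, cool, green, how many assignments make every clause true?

There are 2^4 = 16 truth assignments over (storm, red, cool, green).
Check each against the 5 clauses (columns in the order storm, red, cool, green):
  F F F F  ✗ fails (cool || red)
  F F F T  ✗ fails (cool || red)
  F F T F  ✗ fails (!cool || red)
  F F T T  ✗ fails (!cool || red)
  F T F F  ✓ satisfies all
  F T F T  ✗ fails (cool || !green)
  F T T F  ✓ satisfies all
  F T T T  ✗ fails (!cool || !green)
  T F F F  ✗ fails (cool || red)
  T F F T  ✗ fails (cool || red)
  T F T F  ✗ fails (!cool || red)
  T F T T  ✗ fails (!cool || red)
  T T F F  ✗ fails (cool || !storm)
  T T F T  ✗ fails (cool || !storm)
  T T T F  ✓ satisfies all
  T T T T  ✗ fails (!cool || !green)
3 of the 16 rows are models.

3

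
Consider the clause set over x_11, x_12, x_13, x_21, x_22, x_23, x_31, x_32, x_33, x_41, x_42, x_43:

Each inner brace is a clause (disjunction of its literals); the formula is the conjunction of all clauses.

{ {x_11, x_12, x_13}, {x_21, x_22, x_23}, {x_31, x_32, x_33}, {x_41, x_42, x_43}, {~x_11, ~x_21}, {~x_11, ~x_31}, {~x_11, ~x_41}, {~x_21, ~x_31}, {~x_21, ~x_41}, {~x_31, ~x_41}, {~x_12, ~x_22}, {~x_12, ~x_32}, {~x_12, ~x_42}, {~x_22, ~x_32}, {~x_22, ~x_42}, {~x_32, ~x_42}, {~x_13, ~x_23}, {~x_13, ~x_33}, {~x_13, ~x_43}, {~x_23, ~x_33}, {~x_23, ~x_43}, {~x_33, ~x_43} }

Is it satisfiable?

Unsatisfiable

Suppose x_11 = 0.
Suppose x_12 = 1.
From the singleton clause (~x_22), x_22 = 0.
From the singleton clause (~x_32), x_32 = 0.
From the singleton clause (~x_42), x_42 = 0.
Suppose x_21 = 1.
From the singleton clause (~x_31), x_31 = 0.
From the singleton clause (x_33), x_33 = 1.
From the singleton clause (~x_41), x_41 = 0.
From the singleton clause (x_43), x_43 = 1.
That conflicts with the unit clause (~x_43).
Backtrack on x_21: now try x_21 = 0.
From the singleton clause (x_23), x_23 = 1.
From the singleton clause (~x_13), x_13 = 0.
From the singleton clause (~x_33), x_33 = 0.
From the singleton clause (x_31), x_31 = 1.
From the singleton clause (~x_41), x_41 = 0.
From the singleton clause (x_43), x_43 = 1.
That conflicts with the unit clause (~x_43).
Neither x_21 = 1 nor x_21 = 0 works.
Backtrack on x_12: now try x_12 = 0.
From the singleton clause (x_13), x_13 = 1.
From the singleton clause (~x_23), x_23 = 0.
From the singleton clause (~x_33), x_33 = 0.
From the singleton clause (~x_43), x_43 = 0.
Suppose x_21 = 1.
From the singleton clause (~x_31), x_31 = 0.
From the singleton clause (x_32), x_32 = 1.
From the singleton clause (~x_41), x_41 = 0.
From the singleton clause (x_42), x_42 = 1.
That conflicts with the unit clause (~x_42).
Backtrack on x_21: now try x_21 = 0.
From the singleton clause (x_22), x_22 = 1.
From the singleton clause (~x_32), x_32 = 0.
From the singleton clause (x_31), x_31 = 1.
From the singleton clause (~x_41), x_41 = 0.
From the singleton clause (x_42), x_42 = 1.
That conflicts with the unit clause (~x_42).
Neither x_21 = 1 nor x_21 = 0 works.
Neither x_12 = 1 nor x_12 = 0 works.
Backtrack on x_11: now try x_11 = 1.
From the singleton clause (~x_21), x_21 = 0.
From the singleton clause (~x_31), x_31 = 0.
From the singleton clause (~x_41), x_41 = 0.
Suppose x_22 = 1.
From the singleton clause (~x_12), x_12 = 0.
From the singleton clause (~x_32), x_32 = 0.
From the singleton clause (x_33), x_33 = 1.
From the singleton clause (~x_42), x_42 = 0.
From the singleton clause (x_43), x_43 = 1.
That conflicts with the unit clause (~x_43).
Backtrack on x_22: now try x_22 = 0.
From the singleton clause (x_23), x_23 = 1.
From the singleton clause (~x_13), x_13 = 0.
From the singleton clause (~x_33), x_33 = 0.
From the singleton clause (x_32), x_32 = 1.
From the singleton clause (~x_12), x_12 = 0.
From the singleton clause (~x_42), x_42 = 0.
From the singleton clause (x_43), x_43 = 1.
That conflicts with the unit clause (~x_43).
Neither x_22 = 1 nor x_22 = 0 works.
Neither x_11 = 1 nor x_11 = 0 works.
No assignment satisfies every clause.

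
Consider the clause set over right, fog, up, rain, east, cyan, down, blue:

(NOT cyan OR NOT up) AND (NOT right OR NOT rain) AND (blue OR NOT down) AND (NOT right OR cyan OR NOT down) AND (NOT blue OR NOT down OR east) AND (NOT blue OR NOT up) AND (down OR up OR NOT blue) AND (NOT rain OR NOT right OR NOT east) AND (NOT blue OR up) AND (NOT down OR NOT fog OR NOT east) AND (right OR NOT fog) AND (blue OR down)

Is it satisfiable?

No, unsatisfiable

Case cyan = false:
Case right = false:
The clause (NOT fog) is unit, so fog = false.
Case blue = true:
The clause (NOT up) is unit, so up = false.
But (up) is also a unit clause — contradiction.
So blue must be the other value — set blue = false.
The clause (NOT down) is unit, so down = false.
But (down) is also a unit clause — contradiction.
Neither blue = true nor blue = false works.
So right must be the other value — set right = true.
The clause (NOT rain) is unit, so rain = false.
The clause (NOT down) is unit, so down = false.
The clause (blue) is unit, so blue = true.
The clause (NOT up) is unit, so up = false.
But (up) is also a unit clause — contradiction.
Neither right = true nor right = false works.
So cyan must be the other value — set cyan = true.
The clause (NOT up) is unit, so up = false.
The clause (NOT blue) is unit, so blue = false.
The clause (NOT down) is unit, so down = false.
But (down) is also a unit clause — contradiction.
Neither cyan = true nor cyan = false works.
No assignment satisfies every clause.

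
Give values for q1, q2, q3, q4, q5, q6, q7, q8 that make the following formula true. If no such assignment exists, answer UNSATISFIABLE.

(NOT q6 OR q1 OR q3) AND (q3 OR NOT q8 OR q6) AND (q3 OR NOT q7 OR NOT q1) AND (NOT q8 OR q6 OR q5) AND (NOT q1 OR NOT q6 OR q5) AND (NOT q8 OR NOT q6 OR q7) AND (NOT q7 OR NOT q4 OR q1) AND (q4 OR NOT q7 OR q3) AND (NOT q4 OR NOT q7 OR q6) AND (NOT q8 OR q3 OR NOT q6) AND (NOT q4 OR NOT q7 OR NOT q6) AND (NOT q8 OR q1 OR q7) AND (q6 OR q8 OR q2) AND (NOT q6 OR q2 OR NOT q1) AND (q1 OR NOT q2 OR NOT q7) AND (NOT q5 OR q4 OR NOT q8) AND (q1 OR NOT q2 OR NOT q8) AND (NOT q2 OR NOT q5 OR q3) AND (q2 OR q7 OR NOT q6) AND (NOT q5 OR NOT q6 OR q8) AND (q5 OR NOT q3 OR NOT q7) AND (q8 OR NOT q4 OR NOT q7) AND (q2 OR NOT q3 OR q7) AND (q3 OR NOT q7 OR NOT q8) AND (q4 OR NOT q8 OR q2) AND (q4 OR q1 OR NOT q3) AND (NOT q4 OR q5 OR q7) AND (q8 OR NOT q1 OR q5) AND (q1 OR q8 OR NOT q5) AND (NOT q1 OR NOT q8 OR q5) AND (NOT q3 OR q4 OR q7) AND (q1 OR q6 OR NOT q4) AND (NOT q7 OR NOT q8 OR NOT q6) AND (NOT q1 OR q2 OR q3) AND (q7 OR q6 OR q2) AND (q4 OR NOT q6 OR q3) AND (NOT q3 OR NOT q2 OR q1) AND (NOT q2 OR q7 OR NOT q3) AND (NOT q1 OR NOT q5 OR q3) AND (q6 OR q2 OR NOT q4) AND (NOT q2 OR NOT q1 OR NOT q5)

q1: false; q2: true; q3: false; q4: false; q5: false; q6: false; q7: false; q8: false

Branch on q6: set q6 = false.
Branch on q3: set q3 = false.
(NOT q8) alone gives q8 = false.
(q2) alone gives q2 = true.
(NOT q5) alone gives q5 = false.
(NOT q1) alone gives q1 = false.
(NOT q7) alone gives q7 = false.
(NOT q4) alone gives q4 = false.
All clauses are satisfied.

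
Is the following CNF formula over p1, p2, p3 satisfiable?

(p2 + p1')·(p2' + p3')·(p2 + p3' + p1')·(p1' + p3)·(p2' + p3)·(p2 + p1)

Suppose p2 = 1.
From the singleton clause (p3'), p3 = 0.
Now (p3) is unsatisfied and unit — conflict.
Backtrack on p2: now try p2 = 0.
From the singleton clause (p1'), p1 = 0.
Now (p1) is unsatisfied and unit — conflict.
Either choice for p2 ends in contradiction.
No assignment satisfies every clause.

No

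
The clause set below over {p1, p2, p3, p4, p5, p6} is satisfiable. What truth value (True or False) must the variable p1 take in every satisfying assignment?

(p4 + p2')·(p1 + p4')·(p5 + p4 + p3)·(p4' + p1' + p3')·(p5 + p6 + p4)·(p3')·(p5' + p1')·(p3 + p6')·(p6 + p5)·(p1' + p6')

False

Suppose p1 = 1.
(p3') alone gives p3 = 0.
(p5') alone gives p5 = 0.
(p4) alone gives p4 = 1.
(p6') alone gives p6 = 0.
Now (p6) is unsatisfied and unit — conflict.
So every satisfying assignment has p1 = False.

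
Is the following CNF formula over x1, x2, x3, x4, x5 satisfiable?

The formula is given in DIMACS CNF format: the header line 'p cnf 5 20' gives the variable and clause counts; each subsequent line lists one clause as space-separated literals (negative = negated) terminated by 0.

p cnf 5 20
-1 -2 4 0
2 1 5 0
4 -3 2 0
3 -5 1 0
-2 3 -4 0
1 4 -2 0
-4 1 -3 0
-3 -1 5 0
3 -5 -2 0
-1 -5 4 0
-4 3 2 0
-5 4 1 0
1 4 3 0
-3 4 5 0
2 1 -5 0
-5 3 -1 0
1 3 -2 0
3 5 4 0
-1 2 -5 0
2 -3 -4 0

Satisfiable

Suppose x1 = True.
Suppose x2 = True.
The clause (x4) is unit, so x4 = True.
The clause (x3) is unit, so x3 = True.
The clause (x5) is unit, so x5 = True.
All clauses are satisfied.
A satisfying assignment: x1: True; x2: True; x3: True; x4: True; x5: True.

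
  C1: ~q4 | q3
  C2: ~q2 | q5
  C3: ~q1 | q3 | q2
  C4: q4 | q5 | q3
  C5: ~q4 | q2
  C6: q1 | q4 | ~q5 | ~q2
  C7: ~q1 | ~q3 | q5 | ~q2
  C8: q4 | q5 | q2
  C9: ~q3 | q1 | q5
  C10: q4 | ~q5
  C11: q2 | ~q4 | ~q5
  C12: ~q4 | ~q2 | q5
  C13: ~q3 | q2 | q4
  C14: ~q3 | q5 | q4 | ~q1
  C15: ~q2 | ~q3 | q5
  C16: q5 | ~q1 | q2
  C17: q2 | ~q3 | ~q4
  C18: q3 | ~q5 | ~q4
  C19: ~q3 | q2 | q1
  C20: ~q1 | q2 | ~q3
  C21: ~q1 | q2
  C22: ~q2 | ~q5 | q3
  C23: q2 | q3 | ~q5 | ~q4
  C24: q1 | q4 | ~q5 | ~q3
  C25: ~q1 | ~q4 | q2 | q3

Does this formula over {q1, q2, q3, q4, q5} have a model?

Yes

Branch on q4: set q4 = 1.
Unit clause (q3) forces q3 = 1.
Unit clause (q2) forces q2 = 1.
Unit clause (q5) forces q5 = 1.
All clauses hold; q1 can take either value.
A satisfying assignment: q1: 0; q2: 1; q3: 1; q4: 1; q5: 1.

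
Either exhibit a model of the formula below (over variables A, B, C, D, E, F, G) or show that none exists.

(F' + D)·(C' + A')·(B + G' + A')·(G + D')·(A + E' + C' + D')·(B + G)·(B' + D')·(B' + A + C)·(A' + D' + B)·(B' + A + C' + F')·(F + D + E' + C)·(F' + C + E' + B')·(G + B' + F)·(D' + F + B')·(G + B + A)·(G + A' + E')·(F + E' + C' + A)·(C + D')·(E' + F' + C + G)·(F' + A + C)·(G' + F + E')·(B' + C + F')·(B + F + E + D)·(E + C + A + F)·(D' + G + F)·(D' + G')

Try F = 0.
Try C = 0.
From the singleton clause (D'), D = 0.
From the singleton clause (E'), E = 0.
From the singleton clause (B), B = 1.
From the singleton clause (A), A = 1.
From the singleton clause (G), G = 1.
This assignment satisfies each clause.

A: 1,  B: 1,  C: 0,  D: 0,  E: 0,  F: 0,  G: 1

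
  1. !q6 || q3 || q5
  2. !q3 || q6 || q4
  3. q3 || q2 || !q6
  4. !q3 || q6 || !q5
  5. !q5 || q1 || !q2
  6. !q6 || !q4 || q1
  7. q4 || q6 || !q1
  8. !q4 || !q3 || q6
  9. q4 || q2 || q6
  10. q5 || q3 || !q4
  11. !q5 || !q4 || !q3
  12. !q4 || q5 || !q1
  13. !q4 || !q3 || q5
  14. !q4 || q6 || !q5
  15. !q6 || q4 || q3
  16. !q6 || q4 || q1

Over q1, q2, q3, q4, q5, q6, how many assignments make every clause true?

6

There are 2^6 = 64 truth assignments over (q1, q2, q3, q4, q5, q6).
Split on q3. With q3 = true, the clauses containing q3 are satisfied and !q3 drops from the rest; 4 of the 2^5 = 32 assignments to the other variables satisfy what remains.
With q3 = false, by the same count on the reduced clause set, 2 assignments work.
Total: 4 + 2 = 6.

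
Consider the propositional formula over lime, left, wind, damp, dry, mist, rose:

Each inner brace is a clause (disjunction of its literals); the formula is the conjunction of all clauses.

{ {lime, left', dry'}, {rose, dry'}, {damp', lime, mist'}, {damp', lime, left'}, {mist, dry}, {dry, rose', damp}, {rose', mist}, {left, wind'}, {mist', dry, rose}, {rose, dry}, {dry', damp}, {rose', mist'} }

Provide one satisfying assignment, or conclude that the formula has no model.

Case rose = 1:
(mist) alone gives mist = 1.
Now (mist') is unsatisfied and unit — conflict.
So rose must be the other value — set rose = 0.
(dry') alone gives dry = 0.
Now (dry) is unsatisfied and unit — conflict.
Either choice for rose ends in contradiction.

UNSATISFIABLE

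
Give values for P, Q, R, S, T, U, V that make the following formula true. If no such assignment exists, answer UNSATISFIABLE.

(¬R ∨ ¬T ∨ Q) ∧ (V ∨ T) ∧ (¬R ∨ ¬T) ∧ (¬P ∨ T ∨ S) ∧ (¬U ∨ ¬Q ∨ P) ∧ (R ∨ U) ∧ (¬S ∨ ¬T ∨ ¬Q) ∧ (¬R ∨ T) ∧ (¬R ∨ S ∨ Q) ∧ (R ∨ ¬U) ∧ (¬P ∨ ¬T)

Suppose V = True.
Suppose R = False.
The clause (U) is unit, so U = True.
Now (¬U) is unsatisfied and unit — conflict.
Undo R and try R = True.
The clause (¬T) is unit, so T = False.
Now (T) is unsatisfied and unit — conflict.
Neither R = True nor R = False works.
Undo V and try V = False.
The clause (T) is unit, so T = True.
The clause (¬R) is unit, so R = False.
The clause (U) is unit, so U = True.
Now (¬U) is unsatisfied and unit — conflict.
Neither V = True nor V = False works.

UNSATISFIABLE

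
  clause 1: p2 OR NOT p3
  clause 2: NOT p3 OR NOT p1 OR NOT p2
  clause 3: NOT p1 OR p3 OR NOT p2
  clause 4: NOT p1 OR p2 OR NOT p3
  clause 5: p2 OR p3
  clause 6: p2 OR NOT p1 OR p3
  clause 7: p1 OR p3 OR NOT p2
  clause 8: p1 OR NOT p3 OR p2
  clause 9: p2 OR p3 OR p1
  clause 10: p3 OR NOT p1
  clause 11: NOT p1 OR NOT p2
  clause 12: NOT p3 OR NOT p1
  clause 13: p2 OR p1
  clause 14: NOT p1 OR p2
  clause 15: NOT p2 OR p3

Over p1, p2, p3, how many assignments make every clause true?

1

There are 2^3 = 8 truth assignments over (p1, p2, p3).
Check each against the 15 clauses (columns in the order p1, p2, p3):
  F F F  ✗ fails (p2 OR p3)
  F F T  ✗ fails (p2 OR NOT p3)
  F T F  ✗ fails (p1 OR p3 OR NOT p2)
  F T T  ✓ satisfies all
  T F F  ✗ fails (p2 OR p3)
  T F T  ✗ fails (p2 OR NOT p3)
  T T F  ✗ fails (NOT p1 OR p3 OR NOT p2)
  T T T  ✗ fails (NOT p3 OR NOT p1 OR NOT p2)
1 of the 8 rows is a model.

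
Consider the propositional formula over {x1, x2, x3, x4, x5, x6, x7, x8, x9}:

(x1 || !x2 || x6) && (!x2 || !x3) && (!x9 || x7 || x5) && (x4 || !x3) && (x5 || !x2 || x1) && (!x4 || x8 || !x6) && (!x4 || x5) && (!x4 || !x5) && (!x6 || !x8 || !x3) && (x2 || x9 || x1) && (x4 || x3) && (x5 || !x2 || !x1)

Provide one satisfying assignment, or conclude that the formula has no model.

UNSATISFIABLE

Suppose x2 = false.
Suppose x4 = true.
From the singleton clause (x5), x5 = true.
Now (!x5) is unsatisfied and unit — conflict.
So x4 must be the other value — set x4 = false.
From the singleton clause (!x3), x3 = false.
Now (x3) is unsatisfied and unit — conflict.
Neither x4 = true nor x4 = false works.
So x2 must be the other value — set x2 = true.
From the singleton clause (!x3), x3 = false.
From the singleton clause (x4), x4 = true.
From the singleton clause (x5), x5 = true.
Now (!x5) is unsatisfied and unit — conflict.
Neither x2 = true nor x2 = false works.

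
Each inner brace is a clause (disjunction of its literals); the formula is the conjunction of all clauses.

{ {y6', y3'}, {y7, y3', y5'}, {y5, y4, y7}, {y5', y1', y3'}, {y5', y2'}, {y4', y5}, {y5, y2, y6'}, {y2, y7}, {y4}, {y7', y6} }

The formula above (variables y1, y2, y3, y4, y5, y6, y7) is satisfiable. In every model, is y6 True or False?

Suppose y6 = 0.
Unit clause (y4) forces y4 = 1.
Unit clause (y5) forces y5 = 1.
Unit clause (y2') forces y2 = 0.
Unit clause (y7) forces y7 = 1.
But (y7') is also a unit clause — contradiction.
So every satisfying assignment has y6 = True.

True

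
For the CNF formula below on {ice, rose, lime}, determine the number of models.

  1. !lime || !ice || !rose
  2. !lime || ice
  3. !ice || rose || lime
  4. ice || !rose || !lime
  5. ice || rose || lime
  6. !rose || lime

There are 2^3 = 8 truth assignments over (ice, rose, lime).
Check each against the 6 clauses (columns in the order ice, rose, lime):
  F F F  ✗ fails (ice || rose || lime)
  F F T  ✗ fails (!lime || ice)
  F T F  ✗ fails (!rose || lime)
  F T T  ✗ fails (!lime || ice)
  T F F  ✗ fails (!ice || rose || lime)
  T F T  ✓ satisfies all
  T T F  ✗ fails (!rose || lime)
  T T T  ✗ fails (!lime || !ice || !rose)
1 of the 8 rows is a model.

1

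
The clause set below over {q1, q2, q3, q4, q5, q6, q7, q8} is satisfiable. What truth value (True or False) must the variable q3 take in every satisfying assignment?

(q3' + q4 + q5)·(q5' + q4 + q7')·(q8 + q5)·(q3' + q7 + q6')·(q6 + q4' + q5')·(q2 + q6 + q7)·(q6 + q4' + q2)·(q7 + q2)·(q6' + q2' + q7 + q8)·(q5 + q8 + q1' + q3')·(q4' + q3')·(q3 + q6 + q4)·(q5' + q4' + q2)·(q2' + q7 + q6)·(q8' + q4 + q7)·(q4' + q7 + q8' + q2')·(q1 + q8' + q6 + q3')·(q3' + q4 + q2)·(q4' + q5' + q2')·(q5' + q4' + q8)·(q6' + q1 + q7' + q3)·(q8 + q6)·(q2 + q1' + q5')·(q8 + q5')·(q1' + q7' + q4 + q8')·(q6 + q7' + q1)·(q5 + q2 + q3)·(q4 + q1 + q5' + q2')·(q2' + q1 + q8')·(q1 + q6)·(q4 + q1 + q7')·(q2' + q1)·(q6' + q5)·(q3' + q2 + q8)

Suppose q3 = 1.
(q4') alone gives q4 = 0.
(q5) alone gives q5 = 1.
(q7') alone gives q7 = 0.
(q6') alone gives q6 = 0.
(q2) alone gives q2 = 1.
That conflicts with the unit clause (q2').
So every satisfying assignment has q3 = False.

False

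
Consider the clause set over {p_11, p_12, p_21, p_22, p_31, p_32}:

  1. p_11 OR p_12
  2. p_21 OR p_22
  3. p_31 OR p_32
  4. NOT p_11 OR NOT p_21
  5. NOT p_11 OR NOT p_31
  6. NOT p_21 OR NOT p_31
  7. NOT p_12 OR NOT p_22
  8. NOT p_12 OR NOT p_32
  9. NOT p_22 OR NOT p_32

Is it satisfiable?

Branch on p_11: set p_11 = true.
(NOT p_21) alone gives p_21 = false.
(p_22) alone gives p_22 = true.
(NOT p_31) alone gives p_31 = false.
(p_32) alone gives p_32 = true.
But (NOT p_32) is also a unit clause — contradiction.
Backtrack on p_11: now try p_11 = false.
(p_12) alone gives p_12 = true.
(NOT p_22) alone gives p_22 = false.
(p_21) alone gives p_21 = true.
(NOT p_31) alone gives p_31 = false.
(p_32) alone gives p_32 = true.
But (NOT p_32) is also a unit clause — contradiction.
Either choice for p_11 ends in contradiction.
No assignment satisfies every clause.

Unsatisfiable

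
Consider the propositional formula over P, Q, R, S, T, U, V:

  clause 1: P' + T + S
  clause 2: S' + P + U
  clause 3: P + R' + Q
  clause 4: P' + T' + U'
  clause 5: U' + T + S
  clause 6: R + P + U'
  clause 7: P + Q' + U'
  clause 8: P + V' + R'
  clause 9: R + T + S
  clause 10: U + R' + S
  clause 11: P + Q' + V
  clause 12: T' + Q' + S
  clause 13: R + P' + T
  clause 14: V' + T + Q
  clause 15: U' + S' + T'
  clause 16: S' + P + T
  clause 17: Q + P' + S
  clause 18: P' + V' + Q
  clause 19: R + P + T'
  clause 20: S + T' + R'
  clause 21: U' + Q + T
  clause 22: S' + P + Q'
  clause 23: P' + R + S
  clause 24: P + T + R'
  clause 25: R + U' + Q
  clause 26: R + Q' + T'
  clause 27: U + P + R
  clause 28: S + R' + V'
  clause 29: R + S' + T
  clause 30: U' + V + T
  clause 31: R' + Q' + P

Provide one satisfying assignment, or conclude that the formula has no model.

Case P = 1:
Case T = 0:
(S) alone gives S = 1.
(R) alone gives R = 1.
Case V = 0:
(U') alone gives U = 0.
No clause remains; Q is free.

P: 1; Q: 1; R: 1; S: 1; T: 0; U: 0; V: 0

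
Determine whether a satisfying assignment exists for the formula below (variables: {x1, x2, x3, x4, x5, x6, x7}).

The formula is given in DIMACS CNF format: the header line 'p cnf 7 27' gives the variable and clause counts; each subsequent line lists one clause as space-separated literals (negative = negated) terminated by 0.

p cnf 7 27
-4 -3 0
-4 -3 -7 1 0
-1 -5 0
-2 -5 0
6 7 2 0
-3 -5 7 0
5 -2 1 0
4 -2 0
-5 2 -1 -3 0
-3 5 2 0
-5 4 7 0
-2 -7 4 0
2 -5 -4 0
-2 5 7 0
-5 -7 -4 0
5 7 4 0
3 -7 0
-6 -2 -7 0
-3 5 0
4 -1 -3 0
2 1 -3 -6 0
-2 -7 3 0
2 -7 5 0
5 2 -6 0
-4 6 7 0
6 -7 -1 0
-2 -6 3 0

Suppose x4 = False.
(¬x2) alone gives x2 = False.
Suppose x1 = False.
Suppose x6 = False.
(x7) alone gives x7 = True.
(x3) alone gives x3 = True.
(x5) alone gives x5 = True.
Every clause now holds.
A satisfying assignment: x1=False, x2=False, x3=True, x4=False, x5=True, x6=False, x7=True.

Satisfiable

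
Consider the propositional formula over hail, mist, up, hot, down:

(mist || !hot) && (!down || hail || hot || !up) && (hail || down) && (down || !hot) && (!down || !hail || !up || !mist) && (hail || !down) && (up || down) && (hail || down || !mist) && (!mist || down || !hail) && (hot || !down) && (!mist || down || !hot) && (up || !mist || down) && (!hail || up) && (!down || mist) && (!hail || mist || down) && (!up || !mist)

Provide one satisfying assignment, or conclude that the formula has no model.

UNSATISFIABLE

Try mist = true.
Unit clause (!up) forces up = false.
Unit clause (down) forces down = true.
Unit clause (hail) forces hail = true.
Now (!hail) is unsatisfied and unit — conflict.
So mist must be the other value — set mist = false.
Unit clause (!hot) forces hot = false.
Unit clause (!down) forces down = false.
Unit clause (hail) forces hail = true.
Now (!hail) is unsatisfied and unit — conflict.
Both values of mist lead to a conflict.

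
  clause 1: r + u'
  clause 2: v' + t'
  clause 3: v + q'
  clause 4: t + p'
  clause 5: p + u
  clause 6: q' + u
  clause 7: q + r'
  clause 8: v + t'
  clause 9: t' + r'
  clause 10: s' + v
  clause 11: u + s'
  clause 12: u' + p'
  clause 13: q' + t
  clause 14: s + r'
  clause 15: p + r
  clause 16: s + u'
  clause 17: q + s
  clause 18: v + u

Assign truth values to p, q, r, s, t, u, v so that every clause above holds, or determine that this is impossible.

Suppose r = 1.
(q) alone gives q = 1.
(v) alone gives v = 1.
(t') alone gives t = 0.
Now (t) is unsatisfied and unit — conflict.
Backtrack on r: now try r = 0.
(u') alone gives u = 0.
(p) alone gives p = 1.
(t) alone gives t = 1.
(v') alone gives v = 0.
Now (v) is unsatisfied and unit — conflict.
Neither r = 1 nor r = 0 works.

UNSATISFIABLE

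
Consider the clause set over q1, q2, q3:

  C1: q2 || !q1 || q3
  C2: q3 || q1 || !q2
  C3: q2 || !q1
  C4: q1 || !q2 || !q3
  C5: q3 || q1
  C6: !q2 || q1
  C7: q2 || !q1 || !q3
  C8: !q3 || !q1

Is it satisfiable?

Suppose q2 = false.
The clause (!q1) is unit, so q1 = false.
The clause (q3) is unit, so q3 = true.
This assignment satisfies each clause.
A satisfying assignment: q1 ↦ false,  q2 ↦ false,  q3 ↦ true.

Yes, satisfiable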